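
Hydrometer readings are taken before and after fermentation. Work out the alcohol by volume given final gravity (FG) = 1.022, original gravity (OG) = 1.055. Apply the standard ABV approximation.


ABV = (OG − FG) · 131.25
ABV = (1.055 − 1.022) · 131.25

4.3312 % ABV


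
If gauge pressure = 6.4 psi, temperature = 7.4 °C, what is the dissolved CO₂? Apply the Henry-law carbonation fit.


vols = (P + 14.695)·(0.01821 + 0.09011·e^(−0.04·T))
vols = (6.4 + 14.695)·(0.01821 + 0.09011·e^(−0.04·7.4))

1.7980 volumes


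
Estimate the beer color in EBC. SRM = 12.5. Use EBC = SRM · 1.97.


EBC = 12.5 · 1.97

24.6250 EBC


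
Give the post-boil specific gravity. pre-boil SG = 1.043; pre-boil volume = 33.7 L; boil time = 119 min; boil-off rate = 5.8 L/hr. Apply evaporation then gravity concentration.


V_post = V_pre − rate·(t/60);  SG_post = 1 + (SG_pre−1)·V_pre/V_post
V_post = 33.7 − 5.8·(119/60) = 22.1967
SG_post = 1 + (1.043 − 1)·33.7/22.1967

1.0653


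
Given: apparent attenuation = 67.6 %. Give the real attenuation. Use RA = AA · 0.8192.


RA = 67.6 · 0.8192

55.3779 %


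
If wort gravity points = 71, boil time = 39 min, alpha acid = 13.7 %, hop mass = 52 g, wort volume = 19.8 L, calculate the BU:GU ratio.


U = 1.65·0.000125^(GP/1000)·(1−e^(−0.04t))/4.15;  IBU = (α/100)·m·U·1000/V;  BU:GU = IBU/GP
U = 1.65·0.000125^(71/1000)·(1−e^(−0.04·39))/4.15 = 0.1659
IBU = (13.7/100)·52·0.1659·1000/19.8 = 59.6936
BU:GU = 59.6936/71

0.8408


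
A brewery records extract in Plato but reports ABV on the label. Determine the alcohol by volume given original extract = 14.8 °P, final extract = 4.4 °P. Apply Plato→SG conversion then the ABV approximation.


SG = 259/(259 − P);  ABV = (OG − FG)·131.25
OG = 259/(259 − 14.8) = 1.0606
FG = 259/(259 − 4.4) = 1.0173
ABV = (1.0606 − 1.0173)·131.25

5.6863 % ABV


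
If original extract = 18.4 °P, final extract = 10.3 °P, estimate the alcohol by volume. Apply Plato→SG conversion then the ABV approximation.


SG = 259/(259 − P);  ABV = (OG − FG)·131.25
OG = 259/(259 − 18.4) = 1.0765
FG = 259/(259 − 10.3) = 1.0414
ABV = (1.0765 − 1.0414)·131.25

4.6016 % ABV


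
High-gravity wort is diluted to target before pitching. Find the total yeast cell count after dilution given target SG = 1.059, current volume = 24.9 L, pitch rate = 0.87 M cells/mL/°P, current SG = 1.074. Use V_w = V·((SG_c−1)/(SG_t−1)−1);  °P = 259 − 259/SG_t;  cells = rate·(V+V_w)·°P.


V_w = 24.9·((1.074−1)/(1.059−1)−1) = 6.3305
V_final = 24.9 + 6.3305 = 31.2305
°P = 259 − 259/1.059 = 14.4297
cells = 0.87·31.2305·14.4297

392.0614 billion cells


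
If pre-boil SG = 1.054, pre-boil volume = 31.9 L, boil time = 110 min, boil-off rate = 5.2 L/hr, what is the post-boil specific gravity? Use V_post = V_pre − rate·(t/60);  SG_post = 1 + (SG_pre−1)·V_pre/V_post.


V_post = 31.9 − 5.2·(110/60) = 22.3667
SG_post = 1 + (1.054 − 1)·31.9/22.3667

1.0770


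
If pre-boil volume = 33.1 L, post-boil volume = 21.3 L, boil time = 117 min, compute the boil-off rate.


rate = (V_pre − V_post) / (t_min/60)
rate = (33.1 − 21.3) / (117/60)

6.0513 L/hr


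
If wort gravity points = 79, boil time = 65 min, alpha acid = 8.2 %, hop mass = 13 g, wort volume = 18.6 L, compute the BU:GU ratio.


U = 1.65·0.000125^(GP/1000)·(1−e^(−0.04t))/4.15;  IBU = (α/100)·m·U·1000/V;  BU:GU = IBU/GP
U = 1.65·0.000125^(79/1000)·(1−e^(−0.04·65))/4.15 = 0.1810
IBU = (8.2/100)·13·0.1810·1000/18.6 = 10.3710
BU:GU = 10.3710/79

0.1313


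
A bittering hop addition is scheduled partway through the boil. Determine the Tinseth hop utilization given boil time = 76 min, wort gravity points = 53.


U = 1.65·0.000125^(GP/1000) · (1 − e^(−0.04·t))/4.15
bigness = 1.65·0.000125^(53/1000) = 1.0248
boil_factor = (1 − e^(−0.04·76))/4.15 = 0.2294
U = 1.0248 · 0.2294

0.2351


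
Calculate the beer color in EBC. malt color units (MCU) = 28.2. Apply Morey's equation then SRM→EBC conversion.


SRM = 1.4922·MCU^0.6859;  EBC = SRM·1.97
SRM = 1.4922·28.2^0.6859 = 14.7419
EBC = 14.7419·1.97

29.0415 EBC


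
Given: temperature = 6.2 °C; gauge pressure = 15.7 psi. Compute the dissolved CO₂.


vols = (P + 14.695)·(0.01821 + 0.09011·e^(−0.04·T))
vols = (15.7 + 14.695)·(0.01821 + 0.09011·e^(−0.04·6.2))

2.6908 volumes


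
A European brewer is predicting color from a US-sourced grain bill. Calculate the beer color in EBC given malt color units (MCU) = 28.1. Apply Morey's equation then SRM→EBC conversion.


SRM = 1.4922·MCU^0.6859;  EBC = SRM·1.97
SRM = 1.4922·28.1^0.6859 = 14.7060
EBC = 14.7060·1.97

28.9708 EBC


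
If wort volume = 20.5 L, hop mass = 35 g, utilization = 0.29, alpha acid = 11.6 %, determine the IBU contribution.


IBU = (α/100)·mass·U·1000 / V
IBU = (11.6/100)·35·0.29·1000 / 20.5

57.4341 IBU


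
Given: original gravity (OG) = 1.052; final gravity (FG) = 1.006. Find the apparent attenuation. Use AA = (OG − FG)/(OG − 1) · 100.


AA = (1.052 − 1.006)/(1.052 − 1) · 100

88.4615 %


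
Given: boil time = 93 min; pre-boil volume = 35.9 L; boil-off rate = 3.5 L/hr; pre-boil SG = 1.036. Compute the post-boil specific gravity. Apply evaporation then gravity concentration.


V_post = V_pre − rate·(t/60);  SG_post = 1 + (SG_pre−1)·V_pre/V_post
V_post = 35.9 − 3.5·(93/60) = 30.4750
SG_post = 1 + (1.036 − 1)·35.9/30.4750

1.0424


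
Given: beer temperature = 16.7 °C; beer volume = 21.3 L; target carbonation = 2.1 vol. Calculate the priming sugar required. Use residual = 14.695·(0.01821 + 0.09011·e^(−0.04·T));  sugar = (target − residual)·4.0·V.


residual = 14.695·(0.01821 + 0.09011·e^(−0.04·16.7)) = 0.9465
sugar = (2.1 − 0.9465)·4.0·21.3

98.2748 g


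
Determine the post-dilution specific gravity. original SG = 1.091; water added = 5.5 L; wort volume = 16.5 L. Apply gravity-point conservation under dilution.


SG_new = 1 + (SG_old − 1)·V_old/(V_old + V_water)
pts = (1.091 − 1)·1000·16.5/(16.5 + 5.5) = 68.2500
SG_new = 1 + 68.2500/1000

1.0682


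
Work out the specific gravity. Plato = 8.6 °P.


SG = 259/(259 − P)
SG = 259/(259 − 8.6)

1.0343


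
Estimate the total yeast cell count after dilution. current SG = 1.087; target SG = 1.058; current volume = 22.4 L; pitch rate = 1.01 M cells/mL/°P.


V_w = V·((SG_c−1)/(SG_t−1)−1);  °P = 259 − 259/SG_t;  cells = rate·(V+V_w)·°P
V_w = 22.4·((1.087−1)/(1.058−1)−1) = 11.2000
V_final = 22.4 + 11.2000 = 33.6000
°P = 259 − 259/1.058 = 14.1985
cells = 1.01·33.6000·14.1985

481.8399 billion cells


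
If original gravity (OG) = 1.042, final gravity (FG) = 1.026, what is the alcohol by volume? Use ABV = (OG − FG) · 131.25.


ABV = (1.042 − 1.026) · 131.25

2.1000 % ABV


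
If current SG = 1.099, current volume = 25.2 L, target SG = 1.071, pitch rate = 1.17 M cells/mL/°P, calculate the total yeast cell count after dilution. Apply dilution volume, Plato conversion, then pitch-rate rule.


V_w = V·((SG_c−1)/(SG_t−1)−1);  °P = 259 − 259/SG_t;  cells = rate·(V+V_w)·°P
V_w = 25.2·((1.099−1)/(1.071−1)−1) = 9.9380
V_final = 25.2 + 9.9380 = 35.1380
°P = 259 − 259/1.071 = 17.1699
cells = 1.17·35.1380·17.1699

705.8816 billion cells


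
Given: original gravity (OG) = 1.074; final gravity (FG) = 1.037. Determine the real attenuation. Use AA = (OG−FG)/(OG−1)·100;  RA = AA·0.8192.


AA = (1.074 − 1.037)/(1.074 − 1)·100 = 50.0000
RA = 50.0000·0.8192

40.9600 %


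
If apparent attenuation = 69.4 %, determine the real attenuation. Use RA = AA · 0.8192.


RA = 69.4 · 0.8192

56.8525 %


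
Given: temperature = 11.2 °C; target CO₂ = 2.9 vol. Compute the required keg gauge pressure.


psi = vols/(0.01821 + 0.09011·e^(−0.04·T)) − 14.695
psi = 2.9/(0.01821 + 0.09011·e^(−0.04·11.2)) − 14.695

23.5728 psi


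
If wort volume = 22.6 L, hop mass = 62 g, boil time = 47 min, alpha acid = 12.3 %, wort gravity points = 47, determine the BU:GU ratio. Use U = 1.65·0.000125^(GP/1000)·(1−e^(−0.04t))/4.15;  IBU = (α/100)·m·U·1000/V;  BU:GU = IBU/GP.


U = 1.65·0.000125^(47/1000)·(1−e^(−0.04·47))/4.15 = 0.2208
IBU = (12.3/100)·62·0.2208·1000/22.6 = 74.5199
BU:GU = 74.5199/47

1.5855


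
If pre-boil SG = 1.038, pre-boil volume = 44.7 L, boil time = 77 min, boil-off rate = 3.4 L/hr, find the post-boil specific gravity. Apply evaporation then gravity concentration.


V_post = V_pre − rate·(t/60);  SG_post = 1 + (SG_pre−1)·V_pre/V_post
V_post = 44.7 − 3.4·(77/60) = 40.3367
SG_post = 1 + (1.038 − 1)·44.7/40.3367

1.0421


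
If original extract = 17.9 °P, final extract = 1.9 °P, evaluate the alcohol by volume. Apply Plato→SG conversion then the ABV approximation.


SG = 259/(259 − P);  ABV = (OG − FG)·131.25
OG = 259/(259 − 17.9) = 1.0742
FG = 259/(259 − 1.9) = 1.0074
ABV = (1.0742 − 1.0074)·131.25

8.7744 % ABV


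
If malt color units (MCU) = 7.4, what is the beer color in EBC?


SRM = 1.4922·MCU^0.6859;  EBC = SRM·1.97
SRM = 1.4922·7.4^0.6859 = 5.8889
EBC = 5.8889·1.97

11.6011 EBC


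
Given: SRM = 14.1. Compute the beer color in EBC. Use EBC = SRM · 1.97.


EBC = 14.1 · 1.97

27.7770 EBC


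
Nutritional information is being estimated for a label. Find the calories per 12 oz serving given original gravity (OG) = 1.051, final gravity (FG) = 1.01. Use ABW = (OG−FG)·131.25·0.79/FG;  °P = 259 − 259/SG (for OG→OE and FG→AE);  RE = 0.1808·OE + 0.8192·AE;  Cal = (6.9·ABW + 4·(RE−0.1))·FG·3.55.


ABW = (1.051 − 1.01)·131.25·0.79/1.01 = 4.2091
OE = 259 − 259/1.051 = 12.5680 °P
AE = 259 − 259/1.01 = 2.5644 °P
RE = 0.1808·12.5680 + 0.8192·2.5644 = 4.3730 °P
Cal = (6.9·4.2091 + 4·(4.3730−0.1))·1.01·3.55

165.4165 kcal


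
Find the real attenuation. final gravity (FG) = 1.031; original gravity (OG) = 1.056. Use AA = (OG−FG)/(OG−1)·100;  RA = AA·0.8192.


AA = (1.056 − 1.031)/(1.056 − 1)·100 = 44.6429
RA = 44.6429·0.8192

36.5714 %


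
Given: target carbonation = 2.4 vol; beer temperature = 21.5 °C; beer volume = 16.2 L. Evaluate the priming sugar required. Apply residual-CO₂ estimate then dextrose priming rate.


residual = 14.695·(0.01821 + 0.09011·e^(−0.04·T));  sugar = (target − residual)·4.0·V
residual = 14.695·(0.01821 + 0.09011·e^(−0.04·21.5)) = 0.8279
sugar = (2.4 − 0.8279)·4.0·16.2

101.8699 g


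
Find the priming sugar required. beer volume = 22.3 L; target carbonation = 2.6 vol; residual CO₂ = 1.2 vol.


sugar = (target − residual)·4.0·V
sugar = (2.6 − 1.2)·4.0·22.3

124.8800 g


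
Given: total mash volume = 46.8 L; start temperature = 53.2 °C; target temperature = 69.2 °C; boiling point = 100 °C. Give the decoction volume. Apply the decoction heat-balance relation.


V_dec = V_total·(T_target − T_start)/(T_boil − T_start)
V_dec = 46.8·(69.2 − 53.2)/(100 − 53.2)

16.0000 L


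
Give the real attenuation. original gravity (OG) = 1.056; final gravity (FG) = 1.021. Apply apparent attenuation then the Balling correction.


AA = (OG−FG)/(OG−1)·100;  RA = AA·0.8192
AA = (1.056 − 1.021)/(1.056 − 1)·100 = 62.5000
RA = 62.5000·0.8192

51.2000 %


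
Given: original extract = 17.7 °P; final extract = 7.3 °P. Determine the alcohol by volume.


SG = 259/(259 − P);  ABV = (OG − FG)·131.25
OG = 259/(259 − 17.7) = 1.0734
FG = 259/(259 − 7.3) = 1.0290
ABV = (1.0734 − 1.0290)·131.25

5.8209 % ABV


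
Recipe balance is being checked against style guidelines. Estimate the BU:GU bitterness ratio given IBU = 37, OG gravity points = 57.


BU:GU = IBU / OG_points
BU:GU = 37 / 57

0.6491


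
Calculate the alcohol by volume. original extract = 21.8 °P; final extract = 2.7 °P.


SG = 259/(259 − P);  ABV = (OG − FG)·131.25
OG = 259/(259 − 21.8) = 1.0919
FG = 259/(259 − 2.7) = 1.0105
ABV = (1.0919 − 1.0105)·131.25

10.6799 % ABV


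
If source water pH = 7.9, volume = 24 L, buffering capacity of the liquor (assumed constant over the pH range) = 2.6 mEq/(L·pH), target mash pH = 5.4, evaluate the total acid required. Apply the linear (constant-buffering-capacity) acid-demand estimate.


acid = buffering capacity · (pH_source − pH_target) · V
acid = 2.6 · (7.9 − 5.4) · 24

156.0000 mEq


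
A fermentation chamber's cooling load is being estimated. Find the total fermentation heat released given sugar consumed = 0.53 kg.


Q = m_sugar · 590 kJ/kg
Q = 0.53 · 590

312.7000 kJ


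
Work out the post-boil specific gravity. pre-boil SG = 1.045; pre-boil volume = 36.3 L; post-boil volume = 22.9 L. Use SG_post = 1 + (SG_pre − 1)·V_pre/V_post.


pts_pre = (1.045 − 1)·1000 = 45.0000
pts_post = 45.0000·36.3/22.9 = 71.3319
SG_post = 1 + 71.3319/1000

1.0713


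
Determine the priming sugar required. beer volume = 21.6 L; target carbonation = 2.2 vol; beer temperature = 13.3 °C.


residual = 14.695·(0.01821 + 0.09011·e^(−0.04·T));  sugar = (target − residual)·4.0·V
residual = 14.695·(0.01821 + 0.09011·e^(−0.04·13.3)) = 1.0454
sugar = (2.2 − 1.0454)·4.0·21.6

99.7532 g


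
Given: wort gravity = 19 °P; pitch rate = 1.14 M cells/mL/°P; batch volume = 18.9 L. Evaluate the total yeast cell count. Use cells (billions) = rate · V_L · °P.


cells = 1.14 · 18.9 · 19

409.3740 billion cells


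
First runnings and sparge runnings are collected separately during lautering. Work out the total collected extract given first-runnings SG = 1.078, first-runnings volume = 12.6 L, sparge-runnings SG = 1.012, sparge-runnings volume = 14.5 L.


total = Σ (SG_i − 1)·1000·V_i
first = (1.078 − 1)·1000·12.6 = 982.8000
sparge = (1.012 − 1)·1000·14.5 = 174.0000
total = 982.8000 + 174.0000

1156.8000 gravity·L


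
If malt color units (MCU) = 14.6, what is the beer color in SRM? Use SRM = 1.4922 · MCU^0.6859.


SRM = 1.4922 · 14.6^0.6859

9.3855 SRM


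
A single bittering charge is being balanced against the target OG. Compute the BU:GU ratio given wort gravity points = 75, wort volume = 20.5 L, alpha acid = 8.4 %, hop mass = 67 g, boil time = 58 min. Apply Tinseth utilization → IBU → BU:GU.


U = 1.65·0.000125^(GP/1000)·(1−e^(−0.04t))/4.15;  IBU = (α/100)·m·U·1000/V;  BU:GU = IBU/GP
U = 1.65·0.000125^(75/1000)·(1−e^(−0.04·58))/4.15 = 0.1827
IBU = (8.4/100)·67·0.1827·1000/20.5 = 50.1625
BU:GU = 50.1625/75

0.6688


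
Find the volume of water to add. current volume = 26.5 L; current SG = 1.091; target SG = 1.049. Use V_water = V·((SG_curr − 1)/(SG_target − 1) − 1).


V_water = 26.5·((1.091 − 1)/(1.049 − 1) − 1)

22.7143 L


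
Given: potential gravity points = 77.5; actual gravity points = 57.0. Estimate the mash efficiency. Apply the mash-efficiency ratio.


efficiency = actual / potential × 100
efficiency = 57.0 / 77.5 × 100

73.5484 %


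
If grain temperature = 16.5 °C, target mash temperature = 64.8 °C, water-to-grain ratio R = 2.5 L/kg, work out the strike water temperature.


T_strike = (0.41/R)·(T_mash − T_grain) + T_mash
T_strike = (0.41/2.5)·(64.8 − 16.5) + 64.8

72.7212 °C


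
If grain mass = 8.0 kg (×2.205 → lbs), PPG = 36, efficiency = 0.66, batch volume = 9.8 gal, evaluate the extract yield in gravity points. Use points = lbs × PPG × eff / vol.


lbs = 8.0 × 2.205 = 17.6400
points = 17.6400 × 36 × 0.66 / 9.8

42.7680 points


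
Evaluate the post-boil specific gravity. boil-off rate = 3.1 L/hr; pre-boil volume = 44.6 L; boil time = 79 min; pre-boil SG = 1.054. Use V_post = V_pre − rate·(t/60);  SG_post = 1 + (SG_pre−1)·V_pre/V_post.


V_post = 44.6 − 3.1·(79/60) = 40.5183
SG_post = 1 + (1.054 − 1)·44.6/40.5183

1.0594


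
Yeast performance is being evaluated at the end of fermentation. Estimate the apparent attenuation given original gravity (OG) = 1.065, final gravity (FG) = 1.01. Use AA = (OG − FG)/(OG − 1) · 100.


AA = (1.065 − 1.01)/(1.065 − 1) · 100

84.6154 %


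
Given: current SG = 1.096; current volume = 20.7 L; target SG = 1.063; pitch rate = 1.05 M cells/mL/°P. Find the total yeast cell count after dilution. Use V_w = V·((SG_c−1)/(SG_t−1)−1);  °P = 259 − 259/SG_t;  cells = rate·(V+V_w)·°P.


V_w = 20.7·((1.096−1)/(1.063−1)−1) = 10.8429
V_final = 20.7 + 10.8429 = 31.5429
°P = 259 − 259/1.063 = 15.3500
cells = 1.05·31.5429·15.3500

508.3904 billion cells


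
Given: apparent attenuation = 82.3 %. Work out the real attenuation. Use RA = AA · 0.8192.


RA = 82.3 · 0.8192

67.4202 %


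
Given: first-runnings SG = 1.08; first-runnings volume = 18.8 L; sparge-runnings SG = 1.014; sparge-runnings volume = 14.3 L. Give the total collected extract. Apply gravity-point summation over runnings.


total = Σ (SG_i − 1)·1000·V_i
first = (1.08 − 1)·1000·18.8 = 1504.0000
sparge = (1.014 − 1)·1000·14.3 = 200.2000
total = 1504.0000 + 200.2000

1704.2000 gravity·L


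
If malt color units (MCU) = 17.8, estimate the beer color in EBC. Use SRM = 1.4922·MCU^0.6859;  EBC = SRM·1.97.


SRM = 1.4922·17.8^0.6859 = 10.7520
EBC = 10.7520·1.97

21.1815 EBC


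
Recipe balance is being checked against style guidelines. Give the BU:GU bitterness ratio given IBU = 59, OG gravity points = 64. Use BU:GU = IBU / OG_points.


BU:GU = 59 / 64

0.9219


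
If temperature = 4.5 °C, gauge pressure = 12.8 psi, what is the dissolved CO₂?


vols = (P + 14.695)·(0.01821 + 0.09011·e^(−0.04·T))
vols = (12.8 + 14.695)·(0.01821 + 0.09011·e^(−0.04·4.5))

2.5701 volumes


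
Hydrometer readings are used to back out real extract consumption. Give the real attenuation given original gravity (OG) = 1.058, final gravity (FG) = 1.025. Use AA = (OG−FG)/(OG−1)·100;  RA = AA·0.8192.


AA = (1.058 − 1.025)/(1.058 − 1)·100 = 56.8966
RA = 56.8966·0.8192

46.6097 %


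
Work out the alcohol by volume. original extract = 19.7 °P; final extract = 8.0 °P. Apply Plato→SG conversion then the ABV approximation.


SG = 259/(259 − P);  ABV = (OG − FG)·131.25
OG = 259/(259 − 19.7) = 1.0823
FG = 259/(259 − 8.0) = 1.0319
ABV = (1.0823 − 1.0319)·131.25

6.6217 % ABV


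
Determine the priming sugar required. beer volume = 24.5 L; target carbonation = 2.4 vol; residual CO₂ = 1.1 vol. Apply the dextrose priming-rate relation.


sugar = (target − residual)·4.0·V
sugar = (2.4 − 1.1)·4.0·24.5

127.4000 g


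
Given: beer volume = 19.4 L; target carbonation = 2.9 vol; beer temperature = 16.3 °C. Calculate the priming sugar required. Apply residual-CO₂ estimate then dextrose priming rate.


residual = 14.695·(0.01821 + 0.09011·e^(−0.04·T));  sugar = (target − residual)·4.0·V
residual = 14.695·(0.01821 + 0.09011·e^(−0.04·16.3)) = 0.9575
sugar = (2.9 − 0.9575)·4.0·19.4

150.7388 g


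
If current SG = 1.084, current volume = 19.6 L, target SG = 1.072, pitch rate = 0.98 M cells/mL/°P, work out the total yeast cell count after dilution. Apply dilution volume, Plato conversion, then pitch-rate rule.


V_w = V·((SG_c−1)/(SG_t−1)−1);  °P = 259 − 259/SG_t;  cells = rate·(V+V_w)·°P
V_w = 19.6·((1.084−1)/(1.072−1)−1) = 3.2667
V_final = 19.6 + 3.2667 = 22.8667
°P = 259 − 259/1.072 = 17.3955
cells = 0.98·22.8667·17.3955

389.8221 billion cells


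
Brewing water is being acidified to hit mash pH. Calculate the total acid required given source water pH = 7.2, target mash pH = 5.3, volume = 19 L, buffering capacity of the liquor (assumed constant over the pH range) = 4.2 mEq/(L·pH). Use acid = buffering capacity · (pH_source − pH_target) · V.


acid = 4.2 · (7.2 − 5.3) · 19

151.6200 mEq


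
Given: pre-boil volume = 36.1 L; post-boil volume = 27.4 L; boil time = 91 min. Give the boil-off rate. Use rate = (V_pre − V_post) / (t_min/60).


rate = (36.1 − 27.4) / (91/60)

5.7363 L/hr


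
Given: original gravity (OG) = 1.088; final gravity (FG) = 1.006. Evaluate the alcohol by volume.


ABV = (OG − FG) · 131.25
ABV = (1.088 − 1.006) · 131.25

10.7625 % ABV


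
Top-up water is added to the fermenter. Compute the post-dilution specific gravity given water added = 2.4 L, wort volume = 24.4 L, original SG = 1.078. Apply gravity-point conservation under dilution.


SG_new = 1 + (SG_old − 1)·V_old/(V_old + V_water)
pts = (1.078 − 1)·1000·24.4/(24.4 + 2.4) = 71.0149
SG_new = 1 + 71.0149/1000

1.0710


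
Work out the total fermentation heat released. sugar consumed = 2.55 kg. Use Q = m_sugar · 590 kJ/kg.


Q = 2.55 · 590

1504.5000 kJ


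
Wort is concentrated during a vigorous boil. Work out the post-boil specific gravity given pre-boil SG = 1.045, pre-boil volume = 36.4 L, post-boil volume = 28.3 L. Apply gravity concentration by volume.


SG_post = 1 + (SG_pre − 1)·V_pre/V_post
pts_pre = (1.045 − 1)·1000 = 45.0000
pts_post = 45.0000·36.4/28.3 = 57.8799
SG_post = 1 + 57.8799/1000

1.0579


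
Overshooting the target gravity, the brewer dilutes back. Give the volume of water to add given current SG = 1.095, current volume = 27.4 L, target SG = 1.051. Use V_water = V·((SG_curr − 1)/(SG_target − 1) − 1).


V_water = 27.4·((1.095 − 1)/(1.051 − 1) − 1)

23.6392 L


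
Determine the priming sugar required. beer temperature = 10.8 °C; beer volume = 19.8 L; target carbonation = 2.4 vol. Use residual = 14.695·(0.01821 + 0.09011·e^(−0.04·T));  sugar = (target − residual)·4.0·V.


residual = 14.695·(0.01821 + 0.09011·e^(−0.04·10.8)) = 1.1273
sugar = (2.4 − 1.1273)·4.0·19.8

100.8012 g


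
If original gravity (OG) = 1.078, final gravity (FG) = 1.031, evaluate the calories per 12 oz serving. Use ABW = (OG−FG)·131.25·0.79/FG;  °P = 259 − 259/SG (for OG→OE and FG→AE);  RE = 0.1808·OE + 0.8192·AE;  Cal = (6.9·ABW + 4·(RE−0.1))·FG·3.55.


ABW = (1.078 − 1.031)·131.25·0.79/1.031 = 4.7268
OE = 259 − 259/1.078 = 18.7403 °P
AE = 259 − 259/1.031 = 7.7876 °P
RE = 0.1808·18.7403 + 0.8192·7.7876 = 9.7678 °P
Cal = (6.9·4.7268 + 4·(9.7678−0.1))·1.031·3.55

260.9107 kcal


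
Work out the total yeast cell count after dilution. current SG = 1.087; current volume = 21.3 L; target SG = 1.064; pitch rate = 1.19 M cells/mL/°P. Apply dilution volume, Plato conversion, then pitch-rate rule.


V_w = V·((SG_c−1)/(SG_t−1)−1);  °P = 259 − 259/SG_t;  cells = rate·(V+V_w)·°P
V_w = 21.3·((1.087−1)/(1.064−1)−1) = 7.6547
V_final = 21.3 + 7.6547 = 28.9547
°P = 259 − 259/1.064 = 15.5789
cells = 1.19·28.9547·15.5789

536.7894 billion cells


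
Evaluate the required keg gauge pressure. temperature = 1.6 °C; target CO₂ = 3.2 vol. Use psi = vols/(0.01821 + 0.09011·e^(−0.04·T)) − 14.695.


psi = 3.2/(0.01821 + 0.09011·e^(−0.04·1.6)) − 14.695

16.4535 psi


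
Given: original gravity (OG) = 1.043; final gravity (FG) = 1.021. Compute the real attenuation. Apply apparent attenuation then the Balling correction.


AA = (OG−FG)/(OG−1)·100;  RA = AA·0.8192
AA = (1.043 − 1.021)/(1.043 − 1)·100 = 51.1628
RA = 51.1628·0.8192

41.9126 %


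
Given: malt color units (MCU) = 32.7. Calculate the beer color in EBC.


SRM = 1.4922·MCU^0.6859;  EBC = SRM·1.97
SRM = 1.4922·32.7^0.6859 = 16.3176
EBC = 16.3176·1.97

32.1456 EBC


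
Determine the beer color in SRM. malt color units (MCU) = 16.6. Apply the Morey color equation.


SRM = 1.4922 · MCU^0.6859
SRM = 1.4922 · 16.6^0.6859

10.2494 SRM


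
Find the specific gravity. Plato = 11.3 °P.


SG = 259/(259 − P)
SG = 259/(259 − 11.3)

1.0456


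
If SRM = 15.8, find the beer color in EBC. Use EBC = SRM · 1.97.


EBC = 15.8 · 1.97

31.1260 EBC


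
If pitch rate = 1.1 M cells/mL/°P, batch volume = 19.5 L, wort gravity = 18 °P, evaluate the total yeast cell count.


cells (billions) = rate · V_L · °P
cells = 1.1 · 19.5 · 18

386.1000 billion cells


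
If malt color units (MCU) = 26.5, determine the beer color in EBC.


SRM = 1.4922·MCU^0.6859;  EBC = SRM·1.97
SRM = 1.4922·26.5^0.6859 = 14.1264
EBC = 14.1264·1.97

27.8290 EBC


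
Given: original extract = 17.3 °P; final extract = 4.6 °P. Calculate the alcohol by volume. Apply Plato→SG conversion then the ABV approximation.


SG = 259/(259 − P);  ABV = (OG − FG)·131.25
OG = 259/(259 − 17.3) = 1.0716
FG = 259/(259 − 4.6) = 1.0181
ABV = (1.0716 − 1.0181)·131.25

7.0212 % ABV


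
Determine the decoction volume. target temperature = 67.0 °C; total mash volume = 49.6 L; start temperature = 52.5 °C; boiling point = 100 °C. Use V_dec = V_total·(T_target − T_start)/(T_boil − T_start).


V_dec = 49.6·(67.0 − 52.5)/(100 − 52.5)

15.1411 L


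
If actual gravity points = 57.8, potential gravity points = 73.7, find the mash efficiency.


efficiency = actual / potential × 100
efficiency = 57.8 / 73.7 × 100

78.4261 %


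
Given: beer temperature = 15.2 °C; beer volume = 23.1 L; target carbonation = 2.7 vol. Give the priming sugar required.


residual = 14.695·(0.01821 + 0.09011·e^(−0.04·T));  sugar = (target − residual)·4.0·V
residual = 14.695·(0.01821 + 0.09011·e^(−0.04·15.2)) = 0.9885
sugar = (2.7 − 0.9885)·4.0·23.1

158.1404 g


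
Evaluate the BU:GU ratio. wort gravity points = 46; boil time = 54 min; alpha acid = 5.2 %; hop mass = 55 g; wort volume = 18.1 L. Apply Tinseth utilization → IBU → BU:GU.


U = 1.65·0.000125^(GP/1000)·(1−e^(−0.04t))/4.15;  IBU = (α/100)·m·U·1000/V;  BU:GU = IBU/GP
U = 1.65·0.000125^(46/1000)·(1−e^(−0.04·54))/4.15 = 0.2326
IBU = (5.2/100)·55·0.2326·1000/18.1 = 36.7591
BU:GU = 36.7591/46

0.7991


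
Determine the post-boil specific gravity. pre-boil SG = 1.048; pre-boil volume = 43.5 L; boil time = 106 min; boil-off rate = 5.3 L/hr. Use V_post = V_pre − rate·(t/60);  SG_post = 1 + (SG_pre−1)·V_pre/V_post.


V_post = 43.5 − 5.3·(106/60) = 34.1367
SG_post = 1 + (1.048 − 1)·43.5/34.1367

1.0612


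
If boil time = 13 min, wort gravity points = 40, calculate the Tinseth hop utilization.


U = 1.65·0.000125^(GP/1000) · (1 − e^(−0.04·t))/4.15
bigness = 1.65·0.000125^(40/1000) = 1.1518
boil_factor = (1 − e^(−0.04·13))/4.15 = 0.0977
U = 1.1518 · 0.0977

0.1125


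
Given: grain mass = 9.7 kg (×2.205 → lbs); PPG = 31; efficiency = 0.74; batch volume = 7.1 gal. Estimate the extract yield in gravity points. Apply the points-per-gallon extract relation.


points = lbs × PPG × eff / vol
lbs = 9.7 × 2.205 = 21.3885
points = 21.3885 × 31 × 0.74 / 7.1

69.1059 points


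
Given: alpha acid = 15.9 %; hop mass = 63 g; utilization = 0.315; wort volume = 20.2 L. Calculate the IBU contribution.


IBU = (α/100)·mass·U·1000 / V
IBU = (15.9/100)·63·0.315·1000 / 20.2

156.2057 IBU


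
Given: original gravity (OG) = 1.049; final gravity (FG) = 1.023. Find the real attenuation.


AA = (OG−FG)/(OG−1)·100;  RA = AA·0.8192
AA = (1.049 − 1.023)/(1.049 − 1)·100 = 53.0612
RA = 53.0612·0.8192

43.4678 %


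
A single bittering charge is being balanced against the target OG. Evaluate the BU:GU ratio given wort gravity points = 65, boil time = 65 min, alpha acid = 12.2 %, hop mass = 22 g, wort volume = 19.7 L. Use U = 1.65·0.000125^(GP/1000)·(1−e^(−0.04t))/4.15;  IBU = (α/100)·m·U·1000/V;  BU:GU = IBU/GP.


U = 1.65·0.000125^(65/1000)·(1−e^(−0.04·65))/4.15 = 0.2052
IBU = (12.2/100)·22·0.2052·1000/19.7 = 27.9598
BU:GU = 27.9598/65

0.4302


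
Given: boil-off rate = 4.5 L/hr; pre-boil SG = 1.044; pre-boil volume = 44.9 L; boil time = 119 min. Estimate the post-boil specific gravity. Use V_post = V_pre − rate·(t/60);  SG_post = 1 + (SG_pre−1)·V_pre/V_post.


V_post = 44.9 − 4.5·(119/60) = 35.9750
SG_post = 1 + (1.044 − 1)·44.9/35.9750

1.0549


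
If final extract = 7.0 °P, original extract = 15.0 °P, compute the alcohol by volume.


SG = 259/(259 − P);  ABV = (OG − FG)·131.25
OG = 259/(259 − 15.0) = 1.0615
FG = 259/(259 − 7.0) = 1.0278
ABV = (1.0615 − 1.0278)·131.25

4.4228 % ABV


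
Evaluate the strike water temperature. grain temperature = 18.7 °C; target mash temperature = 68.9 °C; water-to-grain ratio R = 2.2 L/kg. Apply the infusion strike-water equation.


T_strike = (0.41/R)·(T_mash − T_grain) + T_mash
T_strike = (0.41/2.2)·(68.9 − 18.7) + 68.9

78.2555 °C


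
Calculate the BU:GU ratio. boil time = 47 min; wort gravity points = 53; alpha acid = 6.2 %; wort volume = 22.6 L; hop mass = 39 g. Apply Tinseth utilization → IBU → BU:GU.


U = 1.65·0.000125^(GP/1000)·(1−e^(−0.04t))/4.15;  IBU = (α/100)·m·U·1000/V;  BU:GU = IBU/GP
U = 1.65·0.000125^(53/1000)·(1−e^(−0.04·47))/4.15 = 0.2093
IBU = (6.2/100)·39·0.2093·1000/22.6 = 22.3879
BU:GU = 22.3879/53

0.4224


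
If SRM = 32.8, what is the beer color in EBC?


EBC = SRM · 1.97
EBC = 32.8 · 1.97

64.6160 EBC


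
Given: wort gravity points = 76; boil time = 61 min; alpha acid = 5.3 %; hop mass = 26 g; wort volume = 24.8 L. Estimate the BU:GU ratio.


U = 1.65·0.000125^(GP/1000)·(1−e^(−0.04t))/4.15;  IBU = (α/100)·m·U·1000/V;  BU:GU = IBU/GP
U = 1.65·0.000125^(76/1000)·(1−e^(−0.04·61))/4.15 = 0.1833
IBU = (5.3/100)·26·0.1833·1000/24.8 = 10.1857
BU:GU = 10.1857/76

0.1340


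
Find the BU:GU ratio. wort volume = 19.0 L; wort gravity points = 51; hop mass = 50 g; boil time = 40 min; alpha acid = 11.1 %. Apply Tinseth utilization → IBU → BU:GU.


U = 1.65·0.000125^(GP/1000)·(1−e^(−0.04t))/4.15;  IBU = (α/100)·m·U·1000/V;  BU:GU = IBU/GP
U = 1.65·0.000125^(51/1000)·(1−e^(−0.04·40))/4.15 = 0.2006
IBU = (11.1/100)·50·0.2006·1000/19.0 = 58.6107
BU:GU = 58.6107/51

1.1492


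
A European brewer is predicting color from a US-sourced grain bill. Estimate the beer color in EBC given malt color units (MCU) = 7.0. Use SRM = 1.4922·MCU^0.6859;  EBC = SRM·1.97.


SRM = 1.4922·7.0^0.6859 = 5.6687
EBC = 5.6687·1.97

11.1672 EBC


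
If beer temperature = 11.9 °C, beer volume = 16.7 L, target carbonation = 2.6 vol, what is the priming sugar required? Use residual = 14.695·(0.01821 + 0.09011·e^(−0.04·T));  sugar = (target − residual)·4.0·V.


residual = 14.695·(0.01821 + 0.09011·e^(−0.04·11.9)) = 1.0903
sugar = (2.6 − 1.0903)·4.0·16.7

100.8512 g


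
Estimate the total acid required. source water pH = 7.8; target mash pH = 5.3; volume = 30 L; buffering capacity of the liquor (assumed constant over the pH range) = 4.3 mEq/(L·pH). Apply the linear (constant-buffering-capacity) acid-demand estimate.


acid = buffering capacity · (pH_source − pH_target) · V
acid = 4.3 · (7.8 − 5.3) · 30

322.5000 mEq


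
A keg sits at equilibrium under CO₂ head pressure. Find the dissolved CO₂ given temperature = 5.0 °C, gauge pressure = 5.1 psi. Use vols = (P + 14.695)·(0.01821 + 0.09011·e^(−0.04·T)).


vols = (5.1 + 14.695)·(0.01821 + 0.09011·e^(−0.04·5.0))

1.8209 volumes


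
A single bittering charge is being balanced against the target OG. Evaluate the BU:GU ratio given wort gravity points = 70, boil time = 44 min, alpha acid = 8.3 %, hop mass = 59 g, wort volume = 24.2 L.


U = 1.65·0.000125^(GP/1000)·(1−e^(−0.04t))/4.15;  IBU = (α/100)·m·U·1000/V;  BU:GU = IBU/GP
U = 1.65·0.000125^(70/1000)·(1−e^(−0.04·44))/4.15 = 0.1755
IBU = (8.3/100)·59·0.1755·1000/24.2 = 35.5092
BU:GU = 35.5092/70

0.5073


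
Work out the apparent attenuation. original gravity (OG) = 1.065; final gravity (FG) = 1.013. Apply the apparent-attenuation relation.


AA = (OG − FG)/(OG − 1) · 100
AA = (1.065 − 1.013)/(1.065 − 1) · 100

80.0000 %


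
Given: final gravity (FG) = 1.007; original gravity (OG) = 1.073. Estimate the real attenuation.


AA = (OG−FG)/(OG−1)·100;  RA = AA·0.8192
AA = (1.073 − 1.007)/(1.073 − 1)·100 = 90.4110
RA = 90.4110·0.8192

74.0647 %


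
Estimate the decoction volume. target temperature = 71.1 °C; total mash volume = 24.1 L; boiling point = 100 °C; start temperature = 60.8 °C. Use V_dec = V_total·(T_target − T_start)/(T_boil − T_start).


V_dec = 24.1·(71.1 − 60.8)/(100 − 60.8)

6.3324 L


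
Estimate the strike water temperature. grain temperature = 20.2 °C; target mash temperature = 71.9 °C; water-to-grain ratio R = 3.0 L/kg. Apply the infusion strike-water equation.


T_strike = (0.41/R)·(T_mash − T_grain) + T_mash
T_strike = (0.41/3.0)·(71.9 − 20.2) + 71.9

78.9657 °C


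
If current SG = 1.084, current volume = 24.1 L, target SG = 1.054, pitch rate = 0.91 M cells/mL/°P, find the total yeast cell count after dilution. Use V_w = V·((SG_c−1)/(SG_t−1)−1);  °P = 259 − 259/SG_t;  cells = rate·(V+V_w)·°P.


V_w = 24.1·((1.084−1)/(1.054−1)−1) = 13.3889
V_final = 24.1 + 13.3889 = 37.4889
°P = 259 − 259/1.054 = 13.2694
cells = 0.91·37.4889·13.2694

452.6858 billion cells


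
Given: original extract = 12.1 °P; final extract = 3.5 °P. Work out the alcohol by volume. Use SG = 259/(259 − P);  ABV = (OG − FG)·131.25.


OG = 259/(259 − 12.1) = 1.0490
FG = 259/(259 − 3.5) = 1.0137
ABV = (1.0490 − 1.0137)·131.25

4.6343 % ABV


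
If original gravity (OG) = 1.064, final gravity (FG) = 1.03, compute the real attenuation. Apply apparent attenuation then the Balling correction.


AA = (OG−FG)/(OG−1)·100;  RA = AA·0.8192
AA = (1.064 − 1.03)/(1.064 − 1)·100 = 53.1250
RA = 53.1250·0.8192

43.5200 %


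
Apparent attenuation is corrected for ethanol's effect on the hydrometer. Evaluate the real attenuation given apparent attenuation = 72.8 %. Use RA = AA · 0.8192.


RA = 72.8 · 0.8192

59.6378 %


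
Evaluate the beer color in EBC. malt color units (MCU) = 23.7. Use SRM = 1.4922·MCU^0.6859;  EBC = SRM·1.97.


SRM = 1.4922·23.7^0.6859 = 13.0848
EBC = 13.0848·1.97

25.7770 EBC


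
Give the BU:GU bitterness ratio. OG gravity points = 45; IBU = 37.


BU:GU = IBU / OG_points
BU:GU = 37 / 45

0.8222


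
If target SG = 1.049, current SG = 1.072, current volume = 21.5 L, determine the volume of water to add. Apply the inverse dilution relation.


V_water = V·((SG_curr − 1)/(SG_target − 1) − 1)
V_water = 21.5·((1.072 − 1)/(1.049 − 1) − 1)

10.0918 L


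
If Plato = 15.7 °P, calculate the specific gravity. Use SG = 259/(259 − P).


SG = 259/(259 − 15.7)

1.0645


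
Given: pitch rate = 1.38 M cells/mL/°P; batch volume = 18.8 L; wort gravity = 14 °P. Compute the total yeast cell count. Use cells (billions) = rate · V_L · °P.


cells = 1.38 · 18.8 · 14

363.2160 billion cells


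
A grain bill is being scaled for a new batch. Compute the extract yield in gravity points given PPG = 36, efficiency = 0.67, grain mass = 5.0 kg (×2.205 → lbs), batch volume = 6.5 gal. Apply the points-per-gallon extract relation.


points = lbs × PPG × eff / vol
lbs = 5.0 × 2.205 = 11.0250
points = 11.0250 × 36 × 0.67 / 6.5

40.9112 points


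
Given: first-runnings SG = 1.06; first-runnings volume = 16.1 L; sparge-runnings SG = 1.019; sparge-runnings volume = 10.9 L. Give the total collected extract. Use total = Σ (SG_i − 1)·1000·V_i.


first = (1.06 − 1)·1000·16.1 = 966.0000
sparge = (1.019 − 1)·1000·10.9 = 207.1000
total = 966.0000 + 207.1000

1173.1000 gravity·L


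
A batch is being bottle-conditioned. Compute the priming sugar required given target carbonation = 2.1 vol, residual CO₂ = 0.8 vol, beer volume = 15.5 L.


sugar = (target − residual)·4.0·V
sugar = (2.1 − 0.8)·4.0·15.5

80.6000 g


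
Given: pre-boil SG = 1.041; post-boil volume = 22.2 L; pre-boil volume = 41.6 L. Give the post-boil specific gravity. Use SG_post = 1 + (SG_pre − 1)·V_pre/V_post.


pts_pre = (1.041 − 1)·1000 = 41.0000
pts_post = 41.0000·41.6/22.2 = 76.8288
SG_post = 1 + 76.8288/1000

1.0768


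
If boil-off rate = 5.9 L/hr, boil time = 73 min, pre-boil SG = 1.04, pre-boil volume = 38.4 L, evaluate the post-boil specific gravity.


V_post = V_pre − rate·(t/60);  SG_post = 1 + (SG_pre−1)·V_pre/V_post
V_post = 38.4 − 5.9·(73/60) = 31.2217
SG_post = 1 + (1.04 − 1)·38.4/31.2217

1.0492


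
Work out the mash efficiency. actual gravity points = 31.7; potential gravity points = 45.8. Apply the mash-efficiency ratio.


efficiency = actual / potential × 100
efficiency = 31.7 / 45.8 × 100

69.2140 %


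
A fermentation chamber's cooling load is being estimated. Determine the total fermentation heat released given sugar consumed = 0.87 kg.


Q = m_sugar · 590 kJ/kg
Q = 0.87 · 590

513.3000 kJ


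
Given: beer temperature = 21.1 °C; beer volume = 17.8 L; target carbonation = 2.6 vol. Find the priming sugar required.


residual = 14.695·(0.01821 + 0.09011·e^(−0.04·T));  sugar = (target − residual)·4.0·V
residual = 14.695·(0.01821 + 0.09011·e^(−0.04·21.1)) = 0.8370
sugar = (2.6 − 0.8370)·4.0·17.8

125.5277 g


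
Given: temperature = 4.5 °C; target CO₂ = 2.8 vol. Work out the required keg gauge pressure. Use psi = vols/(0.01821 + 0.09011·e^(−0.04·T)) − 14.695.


psi = 2.8/(0.01821 + 0.09011·e^(−0.04·4.5)) − 14.695

15.2591 psi


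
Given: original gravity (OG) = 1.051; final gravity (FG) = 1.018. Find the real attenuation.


AA = (OG−FG)/(OG−1)·100;  RA = AA·0.8192
AA = (1.051 − 1.018)/(1.051 − 1)·100 = 64.7059
RA = 64.7059·0.8192

53.0071 %


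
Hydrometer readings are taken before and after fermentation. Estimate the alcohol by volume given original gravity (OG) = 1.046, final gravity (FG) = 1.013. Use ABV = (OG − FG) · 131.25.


ABV = (1.046 − 1.013) · 131.25

4.3313 % ABV


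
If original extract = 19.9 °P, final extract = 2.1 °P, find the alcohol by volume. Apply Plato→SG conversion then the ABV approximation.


SG = 259/(259 − P);  ABV = (OG − FG)·131.25
OG = 259/(259 − 19.9) = 1.0832
FG = 259/(259 − 2.1) = 1.0082
ABV = (1.0832 − 1.0082)·131.25

9.8509 % ABV


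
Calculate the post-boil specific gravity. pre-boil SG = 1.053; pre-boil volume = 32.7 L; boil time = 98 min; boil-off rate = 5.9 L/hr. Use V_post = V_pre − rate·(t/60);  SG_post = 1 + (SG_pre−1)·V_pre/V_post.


V_post = 32.7 − 5.9·(98/60) = 23.0633
SG_post = 1 + (1.053 − 1)·32.7/23.0633

1.0751


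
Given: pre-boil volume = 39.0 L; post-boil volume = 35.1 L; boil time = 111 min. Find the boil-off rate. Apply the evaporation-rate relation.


rate = (V_pre − V_post) / (t_min/60)
rate = (39.0 − 35.1) / (111/60)

2.1081 L/hr


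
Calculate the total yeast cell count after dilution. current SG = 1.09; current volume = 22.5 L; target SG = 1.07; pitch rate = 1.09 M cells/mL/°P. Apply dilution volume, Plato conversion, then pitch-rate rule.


V_w = V·((SG_c−1)/(SG_t−1)−1);  °P = 259 − 259/SG_t;  cells = rate·(V+V_w)·°P
V_w = 22.5·((1.09−1)/(1.07−1)−1) = 6.4286
V_final = 22.5 + 6.4286 = 28.9286
°P = 259 − 259/1.07 = 16.9439
cells = 1.09·28.9286·16.9439

534.2783 billion cells


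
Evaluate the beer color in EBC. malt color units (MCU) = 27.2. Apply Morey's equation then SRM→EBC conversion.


SRM = 1.4922·MCU^0.6859;  EBC = SRM·1.97
SRM = 1.4922·27.2^0.6859 = 14.3813
EBC = 14.3813·1.97

28.3311 EBC


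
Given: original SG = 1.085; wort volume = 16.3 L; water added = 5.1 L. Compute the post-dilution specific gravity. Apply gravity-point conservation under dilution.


SG_new = 1 + (SG_old − 1)·V_old/(V_old + V_water)
pts = (1.085 − 1)·1000·16.3/(16.3 + 5.1) = 64.7430
SG_new = 1 + 64.7430/1000

1.0647
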